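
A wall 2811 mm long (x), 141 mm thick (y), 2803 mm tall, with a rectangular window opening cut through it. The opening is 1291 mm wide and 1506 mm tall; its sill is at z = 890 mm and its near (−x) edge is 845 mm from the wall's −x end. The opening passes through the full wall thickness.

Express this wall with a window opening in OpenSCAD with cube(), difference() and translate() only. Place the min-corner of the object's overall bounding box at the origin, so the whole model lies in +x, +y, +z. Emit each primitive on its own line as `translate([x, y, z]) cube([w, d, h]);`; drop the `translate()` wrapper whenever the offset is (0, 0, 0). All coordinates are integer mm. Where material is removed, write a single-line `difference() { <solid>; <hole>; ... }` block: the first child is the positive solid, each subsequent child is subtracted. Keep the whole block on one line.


difference() { cube([2811, 141, 2803]); translate([845, 0, 890]) cube([1291, 141, 1506]); }


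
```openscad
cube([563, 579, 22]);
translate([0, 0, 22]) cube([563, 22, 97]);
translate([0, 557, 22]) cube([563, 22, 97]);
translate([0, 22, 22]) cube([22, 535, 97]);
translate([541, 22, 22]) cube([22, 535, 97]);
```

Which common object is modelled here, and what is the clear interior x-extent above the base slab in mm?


An open box. The internal width is 519 mm.

A 563×579 base slab with four walls standing on it — an open box. The base is 563 mm wide and the walls are 22 mm thick, so the internal width is 563 − 2 × 22 = 519 mm.


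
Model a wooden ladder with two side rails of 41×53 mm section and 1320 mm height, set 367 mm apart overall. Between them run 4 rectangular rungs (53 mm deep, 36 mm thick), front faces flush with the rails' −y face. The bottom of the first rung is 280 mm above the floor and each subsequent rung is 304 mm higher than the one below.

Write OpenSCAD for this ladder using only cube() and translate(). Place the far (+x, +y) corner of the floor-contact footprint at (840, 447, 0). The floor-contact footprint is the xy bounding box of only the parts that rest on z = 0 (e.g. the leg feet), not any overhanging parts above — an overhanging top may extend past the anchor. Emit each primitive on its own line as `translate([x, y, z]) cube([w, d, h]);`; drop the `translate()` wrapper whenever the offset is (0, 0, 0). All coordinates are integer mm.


translate([473, 394, 0]) cube([41, 53, 1320]);
translate([799, 394, 0]) cube([41, 53, 1320]);
translate([514, 394, 280]) cube([285, 53, 36]);
translate([514, 394, 584]) cube([285, 53, 36]);
translate([514, 394, 888]) cube([285, 53, 36]);
translate([514, 394, 1192]) cube([285, 53, 36]);


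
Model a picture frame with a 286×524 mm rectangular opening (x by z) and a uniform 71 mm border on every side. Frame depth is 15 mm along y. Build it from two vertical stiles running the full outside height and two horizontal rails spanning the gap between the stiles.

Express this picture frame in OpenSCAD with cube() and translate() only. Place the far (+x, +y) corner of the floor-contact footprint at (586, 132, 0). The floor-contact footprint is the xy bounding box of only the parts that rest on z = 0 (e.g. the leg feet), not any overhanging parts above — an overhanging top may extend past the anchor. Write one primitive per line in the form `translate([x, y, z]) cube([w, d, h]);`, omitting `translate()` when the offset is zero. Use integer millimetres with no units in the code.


translate([158, 117, 0]) cube([71, 15, 666]);
translate([515, 117, 0]) cube([71, 15, 666]);
translate([229, 117, 0]) cube([286, 15, 71]);
translate([229, 117, 595]) cube([286, 15, 71]);


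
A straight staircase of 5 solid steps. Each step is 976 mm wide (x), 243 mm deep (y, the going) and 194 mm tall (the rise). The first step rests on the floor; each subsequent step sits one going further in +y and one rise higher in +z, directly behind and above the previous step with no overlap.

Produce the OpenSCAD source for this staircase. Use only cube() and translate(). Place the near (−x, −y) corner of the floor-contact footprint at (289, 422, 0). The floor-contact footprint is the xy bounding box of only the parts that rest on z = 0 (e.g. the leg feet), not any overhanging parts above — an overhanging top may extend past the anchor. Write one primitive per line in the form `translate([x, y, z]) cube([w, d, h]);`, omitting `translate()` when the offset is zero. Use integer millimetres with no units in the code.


translate([289, 422, 0]) cube([976, 243, 194]);
translate([289, 665, 194]) cube([976, 243, 194]);
translate([289, 908, 388]) cube([976, 243, 194]);
translate([289, 1151, 582]) cube([976, 243, 194]);
translate([289, 1394, 776]) cube([976, 243, 194]);


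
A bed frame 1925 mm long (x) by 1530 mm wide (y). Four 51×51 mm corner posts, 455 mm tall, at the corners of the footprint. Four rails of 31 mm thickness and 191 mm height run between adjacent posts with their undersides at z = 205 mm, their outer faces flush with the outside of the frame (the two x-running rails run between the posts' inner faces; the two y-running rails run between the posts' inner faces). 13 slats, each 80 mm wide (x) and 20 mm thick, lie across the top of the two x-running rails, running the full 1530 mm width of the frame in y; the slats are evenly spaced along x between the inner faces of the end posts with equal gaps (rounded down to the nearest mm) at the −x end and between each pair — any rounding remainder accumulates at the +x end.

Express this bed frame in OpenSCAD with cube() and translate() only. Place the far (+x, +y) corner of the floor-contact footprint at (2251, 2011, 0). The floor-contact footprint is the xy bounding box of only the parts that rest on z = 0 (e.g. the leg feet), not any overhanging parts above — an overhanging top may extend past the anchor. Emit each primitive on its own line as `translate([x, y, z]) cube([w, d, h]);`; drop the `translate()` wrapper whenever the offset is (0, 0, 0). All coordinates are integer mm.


translate([326, 481, 0]) cube([51, 51, 455]);
translate([326, 1960, 0]) cube([51, 51, 455]);
translate([2200, 481, 0]) cube([51, 51, 455]);
translate([2200, 1960, 0]) cube([51, 51, 455]);
translate([377, 481, 205]) cube([1823, 31, 191]);
translate([377, 1980, 205]) cube([1823, 31, 191]);
translate([326, 532, 205]) cube([31, 1428, 191]);
translate([2220, 532, 205]) cube([31, 1428, 191]);
translate([432, 481, 396]) cube([80, 1530, 20]);
translate([567, 481, 396]) cube([80, 1530, 20]);
translate([702, 481, 396]) cube([80, 1530, 20]);
translate([837, 481, 396]) cube([80, 1530, 20]);
translate([972, 481, 396]) cube([80, 1530, 20]);
translate([1107, 481, 396]) cube([80, 1530, 20]);
translate([1242, 481, 396]) cube([80, 1530, 20]);
translate([1377, 481, 396]) cube([80, 1530, 20]);
translate([1512, 481, 396]) cube([80, 1530, 20]);
translate([1647, 481, 396]) cube([80, 1530, 20]);
translate([1782, 481, 396]) cube([80, 1530, 20]);
translate([1917, 481, 396]) cube([80, 1530, 20]);
translate([2052, 481, 396]) cube([80, 1530, 20]);


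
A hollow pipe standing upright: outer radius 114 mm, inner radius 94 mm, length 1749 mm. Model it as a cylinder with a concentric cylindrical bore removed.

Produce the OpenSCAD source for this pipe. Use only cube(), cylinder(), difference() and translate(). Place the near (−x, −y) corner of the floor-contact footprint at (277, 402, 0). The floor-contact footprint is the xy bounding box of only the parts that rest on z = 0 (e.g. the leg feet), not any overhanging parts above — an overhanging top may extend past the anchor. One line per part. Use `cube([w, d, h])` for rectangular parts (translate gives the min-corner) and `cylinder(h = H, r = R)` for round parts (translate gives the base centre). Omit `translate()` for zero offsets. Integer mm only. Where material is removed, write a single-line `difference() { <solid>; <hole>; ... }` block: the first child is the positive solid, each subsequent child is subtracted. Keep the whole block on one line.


difference() { translate([391, 516, 0]) cylinder(h = 1749, r = 114); translate([391, 516, 0]) cylinder(h = 1749, r = 94); }


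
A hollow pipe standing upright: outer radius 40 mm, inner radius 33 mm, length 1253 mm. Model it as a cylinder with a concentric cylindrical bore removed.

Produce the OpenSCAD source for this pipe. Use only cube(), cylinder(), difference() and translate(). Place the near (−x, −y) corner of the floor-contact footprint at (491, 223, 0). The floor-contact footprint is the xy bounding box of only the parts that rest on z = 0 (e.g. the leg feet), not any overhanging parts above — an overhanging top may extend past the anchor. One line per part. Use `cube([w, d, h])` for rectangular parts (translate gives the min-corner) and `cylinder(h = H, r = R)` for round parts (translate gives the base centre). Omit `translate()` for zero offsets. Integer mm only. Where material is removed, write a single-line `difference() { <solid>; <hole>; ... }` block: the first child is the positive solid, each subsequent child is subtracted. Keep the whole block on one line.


difference() { translate([531, 263, 0]) cylinder(h = 1253, r = 40); translate([531, 263, 0]) cylinder(h = 1253, r = 33); }


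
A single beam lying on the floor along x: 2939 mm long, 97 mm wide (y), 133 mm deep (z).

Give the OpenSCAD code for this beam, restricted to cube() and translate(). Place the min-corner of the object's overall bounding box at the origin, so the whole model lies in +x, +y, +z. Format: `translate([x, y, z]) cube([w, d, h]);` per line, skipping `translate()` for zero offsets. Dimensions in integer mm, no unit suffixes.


cube([2939, 97, 133]);


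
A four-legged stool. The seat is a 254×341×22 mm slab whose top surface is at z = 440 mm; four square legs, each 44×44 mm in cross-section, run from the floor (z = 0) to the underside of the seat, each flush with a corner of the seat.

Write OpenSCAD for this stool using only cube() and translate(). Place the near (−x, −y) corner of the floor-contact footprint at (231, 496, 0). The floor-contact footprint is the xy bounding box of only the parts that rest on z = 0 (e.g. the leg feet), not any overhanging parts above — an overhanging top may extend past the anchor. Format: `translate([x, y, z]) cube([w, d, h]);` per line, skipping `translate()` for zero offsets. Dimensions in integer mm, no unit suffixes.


// leg_h = 440 - 22 = 418
translate([231, 496, 418]) cube([254, 341, 22]);
translate([231, 496, 0]) cube([44, 44, 418]);
translate([441, 496, 0]) cube([44, 44, 418]);
translate([231, 793, 0]) cube([44, 44, 418]);
translate([441, 793, 0]) cube([44, 44, 418]);


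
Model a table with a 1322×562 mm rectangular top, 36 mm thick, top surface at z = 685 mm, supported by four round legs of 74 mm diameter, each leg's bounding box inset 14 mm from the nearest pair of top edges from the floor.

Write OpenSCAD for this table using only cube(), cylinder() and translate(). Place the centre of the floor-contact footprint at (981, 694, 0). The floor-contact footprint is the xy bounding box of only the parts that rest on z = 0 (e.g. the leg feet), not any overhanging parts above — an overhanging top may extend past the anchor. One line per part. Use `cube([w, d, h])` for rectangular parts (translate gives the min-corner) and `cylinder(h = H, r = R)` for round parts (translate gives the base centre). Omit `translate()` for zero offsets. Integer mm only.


translate([320, 413, 649]) cube([1322, 562, 36]);
translate([371, 464, 0]) cylinder(h = 649, r = 37);
translate([1591, 464, 0]) cylinder(h = 649, r = 37);
translate([371, 924, 0]) cylinder(h = 649, r = 37);
translate([1591, 924, 0]) cylinder(h = 649, r = 37);


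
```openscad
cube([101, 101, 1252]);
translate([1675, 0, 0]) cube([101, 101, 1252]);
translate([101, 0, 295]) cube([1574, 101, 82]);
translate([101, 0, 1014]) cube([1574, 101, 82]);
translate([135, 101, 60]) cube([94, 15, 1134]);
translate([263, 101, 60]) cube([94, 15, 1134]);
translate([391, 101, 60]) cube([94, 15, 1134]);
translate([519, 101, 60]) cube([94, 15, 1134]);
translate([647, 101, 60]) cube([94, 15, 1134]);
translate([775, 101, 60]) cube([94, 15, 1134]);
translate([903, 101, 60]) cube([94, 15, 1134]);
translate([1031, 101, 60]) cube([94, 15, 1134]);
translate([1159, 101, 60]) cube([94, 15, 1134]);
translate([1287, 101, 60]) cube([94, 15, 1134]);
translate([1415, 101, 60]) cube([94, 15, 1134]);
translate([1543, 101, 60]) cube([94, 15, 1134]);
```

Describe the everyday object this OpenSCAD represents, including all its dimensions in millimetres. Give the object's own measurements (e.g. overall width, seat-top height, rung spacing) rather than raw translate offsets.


A fence section. Two 101×101 mm posts, 1252 mm tall, stand on the floor with a clear span of 1574 mm between their inner faces. Two horizontal rails of 101×82 mm section span the gap between the posts with their undersides at z = 295 mm and z = 1014 mm, flush with the posts' −y face. 12 pickets, each 94 mm wide, 15 mm thick and 1134 mm tall, are fixed to the +y face of the rails with their bottoms at z = 60 mm, spaced across the span with a 34 mm gap after the −x post and between neighbouring pickets, with 38 mm left before the +x post.


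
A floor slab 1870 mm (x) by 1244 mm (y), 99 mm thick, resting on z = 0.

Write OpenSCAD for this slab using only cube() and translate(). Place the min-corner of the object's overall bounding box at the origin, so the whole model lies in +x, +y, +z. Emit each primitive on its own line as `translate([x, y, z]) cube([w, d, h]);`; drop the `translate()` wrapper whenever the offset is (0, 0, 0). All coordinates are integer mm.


cube([1870, 1244, 99]);


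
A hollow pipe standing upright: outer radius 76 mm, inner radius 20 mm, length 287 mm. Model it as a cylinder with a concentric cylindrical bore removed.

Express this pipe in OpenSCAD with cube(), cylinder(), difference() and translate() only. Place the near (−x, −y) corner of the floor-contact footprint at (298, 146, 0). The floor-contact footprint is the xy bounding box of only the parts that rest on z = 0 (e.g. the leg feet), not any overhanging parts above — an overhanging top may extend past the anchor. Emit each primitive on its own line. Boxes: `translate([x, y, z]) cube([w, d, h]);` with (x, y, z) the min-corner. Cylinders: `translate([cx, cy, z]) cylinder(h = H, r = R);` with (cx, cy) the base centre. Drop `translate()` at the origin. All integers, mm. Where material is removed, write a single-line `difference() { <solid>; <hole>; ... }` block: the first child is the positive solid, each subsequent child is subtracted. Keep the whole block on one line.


difference() { translate([374, 222, 0]) cylinder(h = 287, r = 76); translate([374, 222, 0]) cylinder(h = 287, r = 20); }


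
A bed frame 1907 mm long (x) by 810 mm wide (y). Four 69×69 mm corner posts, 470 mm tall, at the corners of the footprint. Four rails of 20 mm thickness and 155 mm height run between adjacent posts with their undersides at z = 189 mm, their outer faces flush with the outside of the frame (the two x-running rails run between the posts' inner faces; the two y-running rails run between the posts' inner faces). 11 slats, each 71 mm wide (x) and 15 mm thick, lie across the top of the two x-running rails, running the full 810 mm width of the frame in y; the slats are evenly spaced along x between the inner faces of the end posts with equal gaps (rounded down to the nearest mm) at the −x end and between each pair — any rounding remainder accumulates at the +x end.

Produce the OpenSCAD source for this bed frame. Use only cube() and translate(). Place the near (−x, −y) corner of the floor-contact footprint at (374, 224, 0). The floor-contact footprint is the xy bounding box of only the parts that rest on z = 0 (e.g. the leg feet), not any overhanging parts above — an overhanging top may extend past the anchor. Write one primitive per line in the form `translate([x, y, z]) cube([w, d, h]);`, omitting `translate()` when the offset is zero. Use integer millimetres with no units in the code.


// slat z = rail_z + rail_h = 189 + 155 = 344
// slat gap = ⌊(1769 − 11·71) / 12⌋ = 82
translate([374, 224, 0]) cube([69, 69, 470]);
translate([374, 965, 0]) cube([69, 69, 470]);
translate([2212, 224, 0]) cube([69, 69, 470]);
translate([2212, 965, 0]) cube([69, 69, 470]);
translate([443, 224, 189]) cube([1769, 20, 155]);
translate([443, 1014, 189]) cube([1769, 20, 155]);
translate([374, 293, 189]) cube([20, 672, 155]);
translate([2261, 293, 189]) cube([20, 672, 155]);
translate([525, 224, 344]) cube([71, 810, 15]);
translate([678, 224, 344]) cube([71, 810, 15]);
translate([831, 224, 344]) cube([71, 810, 15]);
translate([984, 224, 344]) cube([71, 810, 15]);
translate([1137, 224, 344]) cube([71, 810, 15]);
translate([1290, 224, 344]) cube([71, 810, 15]);
translate([1443, 224, 344]) cube([71, 810, 15]);
translate([1596, 224, 344]) cube([71, 810, 15]);
translate([1749, 224, 344]) cube([71, 810, 15]);
translate([1902, 224, 344]) cube([71, 810, 15]);
translate([2055, 224, 344]) cube([71, 810, 15]);


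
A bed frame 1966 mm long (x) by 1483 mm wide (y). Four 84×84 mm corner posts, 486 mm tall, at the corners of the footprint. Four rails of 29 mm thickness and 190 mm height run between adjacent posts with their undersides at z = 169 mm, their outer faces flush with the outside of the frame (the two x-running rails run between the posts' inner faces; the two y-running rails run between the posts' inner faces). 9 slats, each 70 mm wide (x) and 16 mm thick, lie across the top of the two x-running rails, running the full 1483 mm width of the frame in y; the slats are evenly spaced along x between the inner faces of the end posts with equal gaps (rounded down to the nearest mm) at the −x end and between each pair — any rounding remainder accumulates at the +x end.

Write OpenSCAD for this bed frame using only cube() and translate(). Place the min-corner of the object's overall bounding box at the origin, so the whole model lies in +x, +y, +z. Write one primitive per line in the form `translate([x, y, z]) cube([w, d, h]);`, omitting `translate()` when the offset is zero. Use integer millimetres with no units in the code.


// slat z = rail_z + rail_h = 169 + 190 = 359
// slat gap = ⌊(1798 − 9·70) / 10⌋ = 116
cube([84, 84, 486]);
translate([0, 1399, 0]) cube([84, 84, 486]);
translate([1882, 0, 0]) cube([84, 84, 486]);
translate([1882, 1399, 0]) cube([84, 84, 486]);
translate([84, 0, 169]) cube([1798, 29, 190]);
translate([84, 1454, 169]) cube([1798, 29, 190]);
translate([0, 84, 169]) cube([29, 1315, 190]);
translate([1937, 84, 169]) cube([29, 1315, 190]);
translate([200, 0, 359]) cube([70, 1483, 16]);
translate([386, 0, 359]) cube([70, 1483, 16]);
translate([572, 0, 359]) cube([70, 1483, 16]);
translate([758, 0, 359]) cube([70, 1483, 16]);
translate([944, 0, 359]) cube([70, 1483, 16]);
translate([1130, 0, 359]) cube([70, 1483, 16]);
translate([1316, 0, 359]) cube([70, 1483, 16]);
translate([1502, 0, 359]) cube([70, 1483, 16]);
translate([1688, 0, 359]) cube([70, 1483, 16]);


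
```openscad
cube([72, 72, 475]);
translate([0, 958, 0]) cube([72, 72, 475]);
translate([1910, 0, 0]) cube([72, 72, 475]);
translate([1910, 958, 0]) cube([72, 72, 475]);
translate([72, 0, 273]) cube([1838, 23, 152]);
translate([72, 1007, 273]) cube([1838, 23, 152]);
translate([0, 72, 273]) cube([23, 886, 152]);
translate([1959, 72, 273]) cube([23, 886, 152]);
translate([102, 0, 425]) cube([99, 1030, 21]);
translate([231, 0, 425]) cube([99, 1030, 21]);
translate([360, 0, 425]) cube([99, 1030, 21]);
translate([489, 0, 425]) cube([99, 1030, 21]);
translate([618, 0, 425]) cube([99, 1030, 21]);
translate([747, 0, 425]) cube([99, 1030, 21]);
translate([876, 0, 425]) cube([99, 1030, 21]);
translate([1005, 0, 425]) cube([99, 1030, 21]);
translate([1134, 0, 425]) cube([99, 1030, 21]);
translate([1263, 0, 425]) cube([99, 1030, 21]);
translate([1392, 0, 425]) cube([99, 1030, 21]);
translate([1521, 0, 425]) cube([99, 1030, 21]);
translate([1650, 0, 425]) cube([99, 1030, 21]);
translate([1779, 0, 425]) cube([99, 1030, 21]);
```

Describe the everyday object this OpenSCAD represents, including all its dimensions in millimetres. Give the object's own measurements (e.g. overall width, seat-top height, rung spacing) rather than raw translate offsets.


A bed frame 1982 mm long (x) by 1030 mm wide (y). Four 72×72 mm corner posts, 475 mm tall, at the corners of the footprint. Four rails of 23 mm thickness and 152 mm height run between adjacent posts with their undersides at z = 273 mm, their outer faces flush with the outside of the frame (the two x-running rails run between the posts' inner faces; the two y-running rails run between the posts' inner faces). 14 slats, each 99 mm wide (x) and 21 mm thick, lie across the top of the two x-running rails, running the full 1030 mm width of the frame in y; along x they sit between the end posts with a 30 mm gap after the −x posts and between neighbouring slats, leaving 32 mm before the +x posts.


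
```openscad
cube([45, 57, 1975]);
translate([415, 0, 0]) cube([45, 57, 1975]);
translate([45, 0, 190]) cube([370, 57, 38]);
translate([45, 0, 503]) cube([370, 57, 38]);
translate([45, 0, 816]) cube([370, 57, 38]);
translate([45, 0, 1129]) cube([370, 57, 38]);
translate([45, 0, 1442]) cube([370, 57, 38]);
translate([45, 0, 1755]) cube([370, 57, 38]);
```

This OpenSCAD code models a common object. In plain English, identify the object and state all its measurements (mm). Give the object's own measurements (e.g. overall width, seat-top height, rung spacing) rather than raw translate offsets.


A straight ladder. Two 45×57 mm vertical rails, 1975 mm tall, stand 460 mm apart (outside-to-outside) with their front faces coplanar on the −y side. 6 rungs, each 57 mm deep and 38 mm tall, span between the inner faces of the rails, front faces flush with the rails. The lowest rung's underside is at z = 190 mm and rungs are spaced 313 mm apart (underside to underside).


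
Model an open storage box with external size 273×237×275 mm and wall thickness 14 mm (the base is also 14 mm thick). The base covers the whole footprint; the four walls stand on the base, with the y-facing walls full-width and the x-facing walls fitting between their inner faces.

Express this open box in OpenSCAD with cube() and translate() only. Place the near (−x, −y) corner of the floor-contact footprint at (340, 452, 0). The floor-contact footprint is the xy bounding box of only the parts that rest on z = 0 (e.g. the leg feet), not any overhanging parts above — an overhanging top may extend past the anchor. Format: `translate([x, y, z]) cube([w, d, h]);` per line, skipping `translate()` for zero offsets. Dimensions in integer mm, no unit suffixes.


translate([340, 452, 0]) cube([273, 237, 14]);
translate([340, 452, 14]) cube([273, 14, 261]);
translate([340, 675, 14]) cube([273, 14, 261]);
translate([340, 466, 14]) cube([14, 209, 261]);
translate([599, 466, 14]) cube([14, 209, 261]);


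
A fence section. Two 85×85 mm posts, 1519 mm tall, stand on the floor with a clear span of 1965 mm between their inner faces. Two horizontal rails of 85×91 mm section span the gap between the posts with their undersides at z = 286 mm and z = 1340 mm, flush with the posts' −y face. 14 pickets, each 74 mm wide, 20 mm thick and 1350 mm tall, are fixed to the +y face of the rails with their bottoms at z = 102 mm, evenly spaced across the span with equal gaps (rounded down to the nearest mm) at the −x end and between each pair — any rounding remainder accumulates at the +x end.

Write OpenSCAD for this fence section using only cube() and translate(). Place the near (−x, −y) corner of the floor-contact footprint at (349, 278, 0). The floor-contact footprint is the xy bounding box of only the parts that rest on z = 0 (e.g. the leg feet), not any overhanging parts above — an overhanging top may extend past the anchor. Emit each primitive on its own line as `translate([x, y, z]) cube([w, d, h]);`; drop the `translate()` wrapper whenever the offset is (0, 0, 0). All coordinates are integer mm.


translate([349, 278, 0]) cube([85, 85, 1519]);
translate([2399, 278, 0]) cube([85, 85, 1519]);
translate([434, 278, 286]) cube([1965, 85, 91]);
translate([434, 278, 1340]) cube([1965, 85, 91]);
translate([495, 363, 102]) cube([74, 20, 1350]);
translate([630, 363, 102]) cube([74, 20, 1350]);
translate([765, 363, 102]) cube([74, 20, 1350]);
translate([900, 363, 102]) cube([74, 20, 1350]);
translate([1035, 363, 102]) cube([74, 20, 1350]);
translate([1170, 363, 102]) cube([74, 20, 1350]);
translate([1305, 363, 102]) cube([74, 20, 1350]);
translate([1440, 363, 102]) cube([74, 20, 1350]);
translate([1575, 363, 102]) cube([74, 20, 1350]);
translate([1710, 363, 102]) cube([74, 20, 1350]);
translate([1845, 363, 102]) cube([74, 20, 1350]);
translate([1980, 363, 102]) cube([74, 20, 1350]);
translate([2115, 363, 102]) cube([74, 20, 1350]);
translate([2250, 363, 102]) cube([74, 20, 1350]);


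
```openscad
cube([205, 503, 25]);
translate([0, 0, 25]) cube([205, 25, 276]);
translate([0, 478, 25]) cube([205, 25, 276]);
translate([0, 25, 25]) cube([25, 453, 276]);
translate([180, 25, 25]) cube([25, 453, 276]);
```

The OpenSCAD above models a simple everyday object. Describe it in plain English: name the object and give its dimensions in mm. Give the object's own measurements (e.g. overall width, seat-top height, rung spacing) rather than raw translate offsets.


An open-topped rectangular box: outside dimensions 205×503×301 mm, with a uniform wall and base thickness of 25 mm. The base is a full 205×503 slab on the floor; four walls sit on top of the base. The front and back walls (the −y and +y sides) span the full width; the two side walls fit between them.


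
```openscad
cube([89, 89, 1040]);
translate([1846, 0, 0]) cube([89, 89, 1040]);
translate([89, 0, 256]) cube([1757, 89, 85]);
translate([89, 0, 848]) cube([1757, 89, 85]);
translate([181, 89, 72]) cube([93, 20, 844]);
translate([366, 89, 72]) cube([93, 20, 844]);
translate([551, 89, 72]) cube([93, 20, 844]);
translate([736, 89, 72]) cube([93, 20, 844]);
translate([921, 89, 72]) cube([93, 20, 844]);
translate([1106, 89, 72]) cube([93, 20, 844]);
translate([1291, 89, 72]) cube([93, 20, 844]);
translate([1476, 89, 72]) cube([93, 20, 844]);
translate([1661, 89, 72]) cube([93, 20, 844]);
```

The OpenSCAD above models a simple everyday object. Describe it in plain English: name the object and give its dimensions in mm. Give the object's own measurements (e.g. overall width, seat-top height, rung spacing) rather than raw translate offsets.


A fence section. Two 89×89 mm posts, 1040 mm tall, stand on the floor with a clear span of 1757 mm between their inner faces. Two horizontal rails of 89×85 mm section span the gap between the posts with their undersides at z = 256 mm and z = 848 mm, flush with the posts' −y face. 9 pickets, each 93 mm wide, 20 mm thick and 844 mm tall, are fixed to the +y face of the rails with their bottoms at z = 72 mm, spaced across the span with a 92 mm gap after the −x post and between neighbouring pickets and before the +x post.


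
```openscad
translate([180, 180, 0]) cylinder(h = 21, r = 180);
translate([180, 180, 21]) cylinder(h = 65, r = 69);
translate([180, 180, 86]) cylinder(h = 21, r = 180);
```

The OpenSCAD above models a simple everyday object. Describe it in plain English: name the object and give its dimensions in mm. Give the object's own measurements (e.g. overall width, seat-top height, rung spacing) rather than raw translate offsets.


A spool: two coaxial disc flanges of radius 180 mm and thickness 21 mm, joined by a core cylinder of radius 69 mm and height 65 mm. The lower flange rests on z = 0 and the three cylinders share a vertical axis.


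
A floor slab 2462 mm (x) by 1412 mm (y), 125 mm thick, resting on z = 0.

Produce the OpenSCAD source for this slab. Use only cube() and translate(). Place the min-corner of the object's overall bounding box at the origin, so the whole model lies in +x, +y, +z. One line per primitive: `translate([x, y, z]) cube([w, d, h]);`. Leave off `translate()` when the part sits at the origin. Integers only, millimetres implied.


cube([2462, 1412, 125]);


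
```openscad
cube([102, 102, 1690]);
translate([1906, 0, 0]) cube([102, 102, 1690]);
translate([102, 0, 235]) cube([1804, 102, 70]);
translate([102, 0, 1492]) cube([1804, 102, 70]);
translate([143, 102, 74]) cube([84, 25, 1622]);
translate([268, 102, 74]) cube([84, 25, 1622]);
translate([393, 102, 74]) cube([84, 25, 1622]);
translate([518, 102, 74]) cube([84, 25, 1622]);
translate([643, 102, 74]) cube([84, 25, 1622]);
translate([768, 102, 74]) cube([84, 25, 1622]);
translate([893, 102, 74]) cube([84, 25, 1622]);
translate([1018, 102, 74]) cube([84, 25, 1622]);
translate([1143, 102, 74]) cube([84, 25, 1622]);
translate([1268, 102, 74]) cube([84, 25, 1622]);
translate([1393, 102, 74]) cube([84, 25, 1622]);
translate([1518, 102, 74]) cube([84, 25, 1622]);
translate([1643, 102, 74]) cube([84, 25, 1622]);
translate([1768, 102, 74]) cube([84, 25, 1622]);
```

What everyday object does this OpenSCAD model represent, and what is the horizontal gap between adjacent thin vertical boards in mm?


A fence section. The picket gap is 41 mm.

Two posts, two rails, 14 pickets — a fence section. Span 1804 mm holds 14 pickets of 84 mm with 15 equal gaps: ⌊(1804 − 14·84) / 15⌋ = 41 mm.


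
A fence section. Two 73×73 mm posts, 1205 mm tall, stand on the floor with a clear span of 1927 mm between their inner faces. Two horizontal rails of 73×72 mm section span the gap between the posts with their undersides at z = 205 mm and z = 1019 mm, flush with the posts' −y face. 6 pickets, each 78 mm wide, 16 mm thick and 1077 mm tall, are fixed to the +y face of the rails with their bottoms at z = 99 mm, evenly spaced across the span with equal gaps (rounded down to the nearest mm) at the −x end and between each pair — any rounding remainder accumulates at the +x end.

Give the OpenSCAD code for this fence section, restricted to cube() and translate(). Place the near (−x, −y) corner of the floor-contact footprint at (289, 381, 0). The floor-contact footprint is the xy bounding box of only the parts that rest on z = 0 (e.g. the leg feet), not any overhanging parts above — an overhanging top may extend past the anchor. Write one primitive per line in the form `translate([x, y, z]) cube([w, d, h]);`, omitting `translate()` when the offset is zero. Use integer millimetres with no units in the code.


translate([289, 381, 0]) cube([73, 73, 1205]);
translate([2289, 381, 0]) cube([73, 73, 1205]);
translate([362, 381, 205]) cube([1927, 73, 72]);
translate([362, 381, 1019]) cube([1927, 73, 72]);
translate([570, 454, 99]) cube([78, 16, 1077]);
translate([856, 454, 99]) cube([78, 16, 1077]);
translate([1142, 454, 99]) cube([78, 16, 1077]);
translate([1428, 454, 99]) cube([78, 16, 1077]);
translate([1714, 454, 99]) cube([78, 16, 1077]);
translate([2000, 454, 99]) cube([78, 16, 1077]);


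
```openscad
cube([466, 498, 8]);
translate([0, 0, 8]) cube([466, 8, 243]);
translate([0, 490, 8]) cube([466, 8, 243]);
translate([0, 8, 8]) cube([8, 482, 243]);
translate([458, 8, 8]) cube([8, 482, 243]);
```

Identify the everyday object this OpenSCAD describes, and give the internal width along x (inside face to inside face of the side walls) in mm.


An open box. The internal width is 450 mm.

A 466×498 base slab with four walls standing on it — an open box. The base is 466 mm wide and the walls are 8 mm thick, so the internal width is 466 − 2 × 8 = 450 mm.


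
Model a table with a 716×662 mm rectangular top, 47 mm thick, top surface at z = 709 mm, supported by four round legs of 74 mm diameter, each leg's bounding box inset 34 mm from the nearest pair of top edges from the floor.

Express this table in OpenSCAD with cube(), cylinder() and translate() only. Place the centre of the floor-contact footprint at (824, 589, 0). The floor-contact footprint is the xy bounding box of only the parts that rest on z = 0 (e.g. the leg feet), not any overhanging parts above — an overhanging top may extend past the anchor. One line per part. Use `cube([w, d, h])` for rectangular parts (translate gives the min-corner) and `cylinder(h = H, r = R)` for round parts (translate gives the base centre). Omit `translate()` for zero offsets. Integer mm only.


// leg_h = 709 - 47 = 662
translate([466, 258, 662]) cube([716, 662, 47]);
translate([537, 329, 0]) cylinder(h = 662, r = 37);
translate([1111, 329, 0]) cylinder(h = 662, r = 37);
translate([537, 849, 0]) cylinder(h = 662, r = 37);
translate([1111, 849, 0]) cylinder(h = 662, r = 37);


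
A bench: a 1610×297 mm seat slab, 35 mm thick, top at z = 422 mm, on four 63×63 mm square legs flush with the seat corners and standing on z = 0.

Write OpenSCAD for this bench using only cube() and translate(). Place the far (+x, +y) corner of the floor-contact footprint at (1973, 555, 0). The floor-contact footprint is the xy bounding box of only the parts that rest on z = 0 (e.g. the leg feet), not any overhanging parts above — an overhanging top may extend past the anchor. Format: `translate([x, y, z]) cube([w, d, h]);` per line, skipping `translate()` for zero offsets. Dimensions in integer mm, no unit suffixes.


translate([363, 258, 387]) cube([1610, 297, 35]);
translate([363, 258, 0]) cube([63, 63, 387]);
translate([363, 492, 0]) cube([63, 63, 387]);
translate([1910, 258, 0]) cube([63, 63, 387]);
translate([1910, 492, 0]) cube([63, 63, 387]);


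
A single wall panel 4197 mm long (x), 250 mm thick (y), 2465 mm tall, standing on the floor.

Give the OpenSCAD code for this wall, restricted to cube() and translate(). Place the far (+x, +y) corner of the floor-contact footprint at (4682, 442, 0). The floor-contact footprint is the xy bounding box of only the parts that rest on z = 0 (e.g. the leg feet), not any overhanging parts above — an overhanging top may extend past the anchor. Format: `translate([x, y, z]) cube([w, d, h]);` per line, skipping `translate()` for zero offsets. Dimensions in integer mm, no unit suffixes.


translate([485, 192, 0]) cube([4197, 250, 2465]);


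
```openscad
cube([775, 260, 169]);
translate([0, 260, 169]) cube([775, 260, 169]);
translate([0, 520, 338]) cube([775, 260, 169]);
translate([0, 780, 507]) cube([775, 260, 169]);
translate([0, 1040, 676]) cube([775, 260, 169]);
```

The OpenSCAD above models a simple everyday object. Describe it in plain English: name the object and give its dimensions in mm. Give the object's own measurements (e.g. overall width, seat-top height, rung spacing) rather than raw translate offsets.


A straight staircase of 5 solid steps. Each step is 775 mm wide (x), 260 mm deep (y, the going) and 169 mm tall (the rise). The first step rests on the floor; each subsequent step sits one going further in +y and one rise higher in +z, directly behind and above the previous step with no overlap.


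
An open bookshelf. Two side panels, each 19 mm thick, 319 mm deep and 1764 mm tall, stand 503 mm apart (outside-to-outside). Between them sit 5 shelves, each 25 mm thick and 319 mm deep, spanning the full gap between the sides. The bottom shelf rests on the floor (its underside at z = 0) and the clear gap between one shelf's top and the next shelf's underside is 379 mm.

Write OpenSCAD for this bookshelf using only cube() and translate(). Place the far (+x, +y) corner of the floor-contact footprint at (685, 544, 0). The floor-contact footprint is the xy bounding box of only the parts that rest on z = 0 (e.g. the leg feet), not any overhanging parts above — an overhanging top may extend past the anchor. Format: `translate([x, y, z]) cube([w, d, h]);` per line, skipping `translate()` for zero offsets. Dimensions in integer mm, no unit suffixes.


translate([182, 225, 0]) cube([19, 319, 1764]);
translate([666, 225, 0]) cube([19, 319, 1764]);
translate([201, 225, 0]) cube([465, 319, 25]);
translate([201, 225, 404]) cube([465, 319, 25]);
translate([201, 225, 808]) cube([465, 319, 25]);
translate([201, 225, 1212]) cube([465, 319, 25]);
translate([201, 225, 1616]) cube([465, 319, 25]);


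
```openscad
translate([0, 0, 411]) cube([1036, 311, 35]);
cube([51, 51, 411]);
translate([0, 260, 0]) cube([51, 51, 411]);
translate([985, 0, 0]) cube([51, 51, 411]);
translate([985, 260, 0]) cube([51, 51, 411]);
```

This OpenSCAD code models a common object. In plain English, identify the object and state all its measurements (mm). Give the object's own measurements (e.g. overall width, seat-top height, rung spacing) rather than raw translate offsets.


A bench: a 1036×311 mm seat slab, 35 mm thick, top at z = 446 mm, on four 51×51 mm square legs flush with the seat corners and standing on z = 0.


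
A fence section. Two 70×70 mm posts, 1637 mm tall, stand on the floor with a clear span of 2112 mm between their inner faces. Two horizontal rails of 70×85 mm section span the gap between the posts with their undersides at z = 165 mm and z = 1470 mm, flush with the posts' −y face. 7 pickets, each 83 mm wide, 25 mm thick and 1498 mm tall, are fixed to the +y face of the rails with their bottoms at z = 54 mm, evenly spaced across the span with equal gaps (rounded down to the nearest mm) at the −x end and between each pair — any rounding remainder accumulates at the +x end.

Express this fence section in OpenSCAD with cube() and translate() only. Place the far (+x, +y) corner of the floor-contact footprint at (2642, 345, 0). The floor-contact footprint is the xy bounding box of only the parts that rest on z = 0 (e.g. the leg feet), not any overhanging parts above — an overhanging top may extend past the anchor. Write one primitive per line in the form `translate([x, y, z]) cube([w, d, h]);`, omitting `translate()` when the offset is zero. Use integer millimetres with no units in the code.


translate([390, 275, 0]) cube([70, 70, 1637]);
translate([2572, 275, 0]) cube([70, 70, 1637]);
translate([460, 275, 165]) cube([2112, 70, 85]);
translate([460, 275, 1470]) cube([2112, 70, 85]);
translate([651, 345, 54]) cube([83, 25, 1498]);
translate([925, 345, 54]) cube([83, 25, 1498]);
translate([1199, 345, 54]) cube([83, 25, 1498]);
translate([1473, 345, 54]) cube([83, 25, 1498]);
translate([1747, 345, 54]) cube([83, 25, 1498]);
translate([2021, 345, 54]) cube([83, 25, 1498]);
translate([2295, 345, 54]) cube([83, 25, 1498]);


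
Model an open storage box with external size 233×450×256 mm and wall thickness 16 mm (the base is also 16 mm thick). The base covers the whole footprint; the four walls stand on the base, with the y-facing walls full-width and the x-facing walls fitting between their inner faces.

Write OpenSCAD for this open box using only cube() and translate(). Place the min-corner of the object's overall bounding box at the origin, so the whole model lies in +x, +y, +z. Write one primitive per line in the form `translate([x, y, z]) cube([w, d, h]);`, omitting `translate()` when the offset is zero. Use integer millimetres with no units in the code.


cube([233, 450, 16]);
translate([0, 0, 16]) cube([233, 16, 240]);
translate([0, 434, 16]) cube([233, 16, 240]);
translate([0, 16, 16]) cube([16, 418, 240]);
translate([217, 16, 16]) cube([16, 418, 240]);


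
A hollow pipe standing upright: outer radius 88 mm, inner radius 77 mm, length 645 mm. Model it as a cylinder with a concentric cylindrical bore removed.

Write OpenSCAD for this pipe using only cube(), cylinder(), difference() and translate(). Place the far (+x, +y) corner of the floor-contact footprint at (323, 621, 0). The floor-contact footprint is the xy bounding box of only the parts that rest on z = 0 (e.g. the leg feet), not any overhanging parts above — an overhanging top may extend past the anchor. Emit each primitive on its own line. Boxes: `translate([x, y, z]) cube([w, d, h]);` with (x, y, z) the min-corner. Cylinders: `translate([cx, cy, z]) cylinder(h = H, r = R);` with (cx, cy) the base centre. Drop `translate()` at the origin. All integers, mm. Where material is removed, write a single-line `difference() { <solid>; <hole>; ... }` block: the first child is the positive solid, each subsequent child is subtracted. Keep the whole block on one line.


difference() { translate([235, 533, 0]) cylinder(h = 645, r = 88); translate([235, 533, 0]) cylinder(h = 645, r = 77); }
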